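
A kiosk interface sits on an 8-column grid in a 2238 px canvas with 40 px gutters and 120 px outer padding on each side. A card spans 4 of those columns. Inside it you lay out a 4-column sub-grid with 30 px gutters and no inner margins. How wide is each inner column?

Outer content = 2238 − 2·120 = 1998 px.
8c + 7·40 = 1998 → 8c = 1718 → c = 214.75 px.
Span of 4: 4·214.75 + 3·40 = 859 + 120 = 979 px.
4 columns + 3 gutters: 4d + 3·30 = 979.
4d = 979 − 90 = 889, so d = 222.25 px.

222.25 px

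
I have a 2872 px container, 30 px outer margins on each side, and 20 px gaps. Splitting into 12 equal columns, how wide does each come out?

Subtract both margins: 2872 − 2·30 = 2812 px.
2812 − 11·20 = 2592; ÷12 gives c = 216 px.

216 px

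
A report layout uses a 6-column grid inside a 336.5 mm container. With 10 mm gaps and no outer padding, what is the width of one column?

Subtracting 5 gaps of 10 leaves 286.5 for 6 columns, so c = 47.75 mm.

47.75 mm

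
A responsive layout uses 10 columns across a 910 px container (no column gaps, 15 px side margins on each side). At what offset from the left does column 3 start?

Take off 30 px of margins, leaving 880 px.
880 / 10 = 88 px per column.
Column 3 starts at margin + 2·(column + gutter) = 15 + 2·88 = 191 px.

191 px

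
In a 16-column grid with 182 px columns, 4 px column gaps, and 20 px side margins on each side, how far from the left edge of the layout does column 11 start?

Column 11 starts at margin + 10·(column + gutter) = 20 + 10·186 = 1880 px.

1880 px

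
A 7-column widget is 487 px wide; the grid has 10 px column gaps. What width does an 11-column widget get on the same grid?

771 px

487 − 6·10 = 427; ÷7 gives c = 61 px.
11 columns plus 10 column gaps: 671 + 100 = 771 px.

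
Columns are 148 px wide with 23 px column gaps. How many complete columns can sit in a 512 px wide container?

3 columns: 3·148 + 2·23 = 490 px ≤ 512.
4 columns: 661 px > 512. So 3.

3 columns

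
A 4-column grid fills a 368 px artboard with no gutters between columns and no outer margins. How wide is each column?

92 px

368 / 4 = 92 px per column.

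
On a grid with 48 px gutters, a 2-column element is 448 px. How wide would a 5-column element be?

2 columns + 1 gutter: 2c + 1·48 = 448.
2c = 448 − 48 = 400, so c = 200 px.
5-column span = 5·200 + 4·48 = 1192 px.

1192 px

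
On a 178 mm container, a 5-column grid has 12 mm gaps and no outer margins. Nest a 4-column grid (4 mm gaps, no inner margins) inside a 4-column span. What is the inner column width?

32 mm

5c + 4·12 = 178 → 5c = 130 → c = 26 mm.
4 columns plus 3 gaps: 104 + 36 = 140 mm.
Subtracting 3 gaps of 4 leaves 128 for 4 columns, so d = 32 mm.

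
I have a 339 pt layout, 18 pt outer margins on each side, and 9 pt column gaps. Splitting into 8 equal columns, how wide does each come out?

30 pt

Inside the margins: 339 − 36 = 303 pt.
8c + 7·9 = 303 → 8c = 240 → c = 30 pt.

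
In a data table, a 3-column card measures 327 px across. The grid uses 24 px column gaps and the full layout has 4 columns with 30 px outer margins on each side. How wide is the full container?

3 columns + 2 column gaps: 3c + 2·24 = 327.
3c = 327 − 48 = 279, so c = 93 px.
Adding margins, columns and gutters: 60 + 372 + 72 = 504 px.

504 px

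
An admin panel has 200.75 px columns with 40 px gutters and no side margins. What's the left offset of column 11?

No margin, so column 11 starts at 10·(column + gutter) = 10·240.75 = 2407.5 px.

2407.5 px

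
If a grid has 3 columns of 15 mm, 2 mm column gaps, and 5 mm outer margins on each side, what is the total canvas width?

59 mm

Canvas = 2·5 + 3·15 + 2·2 = 10 + 45 + 4 = 59 mm.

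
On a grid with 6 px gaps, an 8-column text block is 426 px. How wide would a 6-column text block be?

318 px

8c + 7·6 = 426 → 8c = 384 → c = 48 px.
6-column span = 6·48 + 5·6 = 318 px.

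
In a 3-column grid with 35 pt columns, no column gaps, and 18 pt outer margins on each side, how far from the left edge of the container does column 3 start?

88 pt

Each column+gutter stride is 35 pt; 2 of them past the 18 pt margin is 18 + 70 = 88 pt.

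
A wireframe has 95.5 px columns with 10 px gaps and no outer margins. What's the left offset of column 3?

Before column 3: 2 columns + 2 gaps.
Offset = 2·(95.5 + 10) = 2·105.5 = 211 px.

211 px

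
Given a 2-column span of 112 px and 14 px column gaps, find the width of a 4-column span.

2 columns + 1 column gap: 2c + 1·14 = 112.
2c = 112 − 14 = 98, so c = 49 px.
Span of 4: 4·49 + 3·14 = 196 + 42 = 238 px.

238 px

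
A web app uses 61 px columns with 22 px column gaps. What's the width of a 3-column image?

Span of 3: 3·61 + 2·22 = 183 + 44 = 227 px.

227 px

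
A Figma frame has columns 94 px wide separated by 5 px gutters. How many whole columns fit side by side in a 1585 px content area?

16 columns: 16·94 + 15·5 = 1579 px ≤ 1585.
17 columns: 1678 px > 1585. So 16.

16 columns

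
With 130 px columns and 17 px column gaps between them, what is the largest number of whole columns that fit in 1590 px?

10 columns

Each extra column adds 130 + 17 = 147 px.
(1590 + 17) / 147 = 10.93, so 10 columns fit.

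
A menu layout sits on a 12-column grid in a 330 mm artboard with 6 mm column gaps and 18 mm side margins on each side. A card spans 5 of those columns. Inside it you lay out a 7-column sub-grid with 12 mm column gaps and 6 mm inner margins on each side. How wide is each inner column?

Inside the margins: 330 − 36 = 294 mm.
Subtracting 11 column gaps of 6 leaves 228 for 12 columns, so c = 19 mm.
5-column span = 5·19 + 4·6 = 119 mm.
Inner content = 119 − 2·6 = 107 mm.
7 columns + 6 column gaps: 7d + 6·12 = 107.
7d = 107 − 72 = 35, so d = 5 mm.

5 mm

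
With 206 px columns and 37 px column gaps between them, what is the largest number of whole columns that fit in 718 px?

3 columns

3 columns: 3·206 + 2·37 = 692 px ≤ 718.
4 columns: 935 px > 718. So 3.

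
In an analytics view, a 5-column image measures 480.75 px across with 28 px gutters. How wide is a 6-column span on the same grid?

582.5 px

Subtracting 4 gutters of 28 leaves 368.75 for 5 columns, so c = 73.75 px.
Span of 6: 6·73.75 + 5·28 = 442.5 + 140 = 582.5 px.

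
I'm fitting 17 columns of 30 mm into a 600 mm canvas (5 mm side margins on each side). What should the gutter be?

5 mm

Content width = 600 − 2·5 = 590 mm.
17 columns take 17·30 = 510 mm; remaining 80 splits into 16 gutters.
g = 80 / 16 = 5 mm.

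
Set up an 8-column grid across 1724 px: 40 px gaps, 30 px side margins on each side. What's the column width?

Content width = 1724 − 2·30 = 1664 px.
8c + 7·40 = 1664 → 8c = 1384 → c = 173 px.

173 px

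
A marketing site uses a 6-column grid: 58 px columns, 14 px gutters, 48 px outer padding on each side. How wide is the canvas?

514 px

Adding margins, columns and gutters: 96 + 348 + 70 = 514 px.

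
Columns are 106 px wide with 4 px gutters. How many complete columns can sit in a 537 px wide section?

4 columns

Each extra column adds 106 + 4 = 110 px.
(537 + 4) / 110 = 4.92, so 4 columns fit.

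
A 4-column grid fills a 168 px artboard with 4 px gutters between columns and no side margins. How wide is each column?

4c + 3·4 = 168 → 4c = 156 → c = 39 px.

39 px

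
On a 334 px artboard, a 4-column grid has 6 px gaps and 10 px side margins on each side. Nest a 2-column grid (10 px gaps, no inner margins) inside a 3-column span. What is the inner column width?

Inside the margins: 334 − 20 = 314 px.
Subtracting 3 gaps of 6 leaves 296 for 4 columns, so c = 74 px.
Span of 3: 3·74 + 2·6 = 222 + 12 = 234 px.
2 columns + 1 gap: 2d + 1·10 = 234.
2d = 234 − 10 = 224, so d = 112 px.

112 px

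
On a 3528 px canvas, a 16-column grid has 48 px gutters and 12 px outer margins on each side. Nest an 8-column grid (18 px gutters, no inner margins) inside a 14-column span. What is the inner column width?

Outer content = 3528 − 2·12 = 3504 px.
3504 − 15·48 = 2784; ÷16 gives c = 174 px.
14-column span = 14·174 + 13·48 = 3060 px.
3060 − 7·18 = 2934; ÷8 gives d = 366.75 px.

366.75 px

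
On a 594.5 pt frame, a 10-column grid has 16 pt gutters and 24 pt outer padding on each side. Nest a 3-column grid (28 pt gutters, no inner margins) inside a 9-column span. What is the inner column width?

Subtract both margins: 594.5 − 2·24 = 546.5 pt.
546.5 − 9·16 = 402.5; ÷10 gives c = 40.25 pt.
9 columns plus 8 gutters: 362.25 + 128 = 490.25 pt.
490.25 − 2·28 = 434.25; ÷3 gives d = 144.75 pt.

144.75 pt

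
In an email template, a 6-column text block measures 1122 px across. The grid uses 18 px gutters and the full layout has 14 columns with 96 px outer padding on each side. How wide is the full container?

2834 px

1122 − 5·18 = 1032; ÷6 gives c = 172 px.
Total width: 2·96 + 14·172 + 13·18 = 2834 px.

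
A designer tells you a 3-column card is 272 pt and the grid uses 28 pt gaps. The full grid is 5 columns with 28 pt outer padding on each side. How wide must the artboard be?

528 pt

Subtracting 2 gaps of 28 leaves 216 for 3 columns, so c = 72 pt.
Total width: 2·28 + 5·72 + 4·28 = 528 pt.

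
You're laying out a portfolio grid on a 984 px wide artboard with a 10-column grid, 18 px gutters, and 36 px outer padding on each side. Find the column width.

Inside the margins: 984 − 72 = 912 px.
10c + 9·18 = 912 → 10c = 750 → c = 75 px.

75 px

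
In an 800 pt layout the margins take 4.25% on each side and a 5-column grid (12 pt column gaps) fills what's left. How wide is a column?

800 × (1 − 2·4.25%) = 800 × 91.5% = 732 pt for the columns.
732 − 4·12 = 684; ÷5 gives c = 136.8 pt.

136.8 pt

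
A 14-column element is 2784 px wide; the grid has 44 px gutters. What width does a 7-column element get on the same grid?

14c + 13·44 = 2784 → 14c = 2212 → c = 158 px.
7-column span = 7·158 + 6·44 = 1370 px.

1370 px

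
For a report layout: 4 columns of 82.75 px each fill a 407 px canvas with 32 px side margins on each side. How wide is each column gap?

Subtract both margins: 407 − 2·32 = 343 px.
Columns use 331 px, leaving 12 px across 3 column gaps = 4 px each.

4 px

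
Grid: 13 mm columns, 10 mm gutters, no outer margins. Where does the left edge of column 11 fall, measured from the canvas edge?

Each column+gutter stride is 23 mm; with no margin, 10 of them is 230 mm.

230 mm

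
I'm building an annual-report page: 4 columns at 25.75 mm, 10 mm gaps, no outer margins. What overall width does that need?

133 mm

Layout = 4·25.75 + 3·10 = 103 + 30 = 133 mm.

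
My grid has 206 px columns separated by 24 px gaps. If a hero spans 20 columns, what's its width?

4576 px

20-column span = 20·206 + 19·24 = 4576 px.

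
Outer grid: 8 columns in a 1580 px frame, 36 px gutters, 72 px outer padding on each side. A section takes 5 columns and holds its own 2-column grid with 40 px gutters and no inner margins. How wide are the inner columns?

Subtract both margins: 1580 − 2·72 = 1436 px.
1436 − 7·36 = 1184; ÷8 gives c = 148 px.
Span of 5: 5·148 + 4·36 = 740 + 144 = 884 px.
2 columns + 1 gutter: 2d + 1·40 = 884.
2d = 884 − 40 = 844, so d = 422 px.

422 px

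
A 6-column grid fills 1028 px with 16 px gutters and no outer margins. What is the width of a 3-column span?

Subtracting 5 gutters of 16 leaves 948 for 6 columns, so c = 158 px.
Span of 3: 3·158 + 2·16 = 474 + 32 = 506 px.

506 px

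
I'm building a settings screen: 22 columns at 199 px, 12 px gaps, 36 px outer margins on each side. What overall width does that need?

Frame = 2·36 + 22·199 + 21·12 = 72 + 4378 + 252 = 4702 px.

4702 px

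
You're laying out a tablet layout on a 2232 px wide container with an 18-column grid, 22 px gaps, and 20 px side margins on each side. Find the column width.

101 px

Subtract both margins: 2232 − 2·20 = 2192 px.
18c + 17·22 = 2192 → 18c = 1818 → c = 101 px.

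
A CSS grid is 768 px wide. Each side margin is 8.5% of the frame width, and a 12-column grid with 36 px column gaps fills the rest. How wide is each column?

Each margin = 8.5% of 768 = 65.28 px; content = 768 − 2·65.28 = 637.44 px.
12 columns + 11 column gaps: 12c + 11·36 = 637.44.
12c = 637.44 − 396 = 241.44, so c = 20.12 px.

20.12 px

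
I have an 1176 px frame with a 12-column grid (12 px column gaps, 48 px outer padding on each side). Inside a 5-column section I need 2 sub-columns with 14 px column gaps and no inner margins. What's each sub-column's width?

Subtract both margins: 1176 − 2·48 = 1080 px.
Subtracting 11 column gaps of 12 leaves 948 for 12 columns, so c = 79 px.
5 columns plus 4 column gaps: 395 + 48 = 443 px.
2 columns + 1 column gap: 2d + 1·14 = 443.
2d = 443 − 14 = 429, so d = 214.5 px.

214.5 px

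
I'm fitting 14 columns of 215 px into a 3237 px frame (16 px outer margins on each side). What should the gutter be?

15 px

Inside the margins: 3237 − 32 = 3205 px.
14 columns take 14·215 = 3010 px; remaining 195 splits into 13 gutters.
g = 195 / 13 = 15 px.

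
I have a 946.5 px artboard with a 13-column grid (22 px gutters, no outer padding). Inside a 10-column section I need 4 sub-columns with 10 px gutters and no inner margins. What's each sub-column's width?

13c + 12·22 = 946.5 → 13c = 682.5 → c = 52.5 px.
10 columns plus 9 gutters: 525 + 198 = 723 px.
4 columns + 3 gutters: 4d + 3·10 = 723.
4d = 723 − 30 = 693, so d = 173.25 px.

173.25 px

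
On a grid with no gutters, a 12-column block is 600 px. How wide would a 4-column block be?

200 px

With no gutters, each column is 600/12 = 50 px.
4-column span = 4·50 = 200 px.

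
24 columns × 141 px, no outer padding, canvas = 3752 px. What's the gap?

Columns use 3384 px, leaving 368 px across 23 gaps = 16 px each.

16 px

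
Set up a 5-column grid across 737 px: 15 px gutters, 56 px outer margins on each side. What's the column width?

113 px

Subtract both margins: 737 − 2·56 = 625 px.
Subtracting 4 gutters of 15 leaves 565 for 5 columns, so c = 113 px.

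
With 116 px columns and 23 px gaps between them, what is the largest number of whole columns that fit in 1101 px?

k columns need k·116 + (k−1)·23 = k·139 − 23.
k·139 − 23 ≤ 1101 → k ≤ 1124 / 139 ≈ 8.09, so k = 8.

8 columns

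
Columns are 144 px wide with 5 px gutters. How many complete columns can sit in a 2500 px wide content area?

16 columns

16 columns: 16·144 + 15·5 = 2379 px ≤ 2500.
17 columns: 2528 px > 2500. So 16.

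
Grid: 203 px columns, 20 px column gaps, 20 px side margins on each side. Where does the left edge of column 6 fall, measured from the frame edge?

1135 px

Column 6 starts at margin + 5·(column + gutter) = 20 + 5·223 = 1135 px.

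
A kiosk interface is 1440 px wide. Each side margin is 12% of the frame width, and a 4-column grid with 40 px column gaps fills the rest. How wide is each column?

1440 × (1 − 2·12%) = 1440 × 76% = 1094.4 px for the columns.
4 columns + 3 column gaps: 4c + 3·40 = 1094.4.
4c = 1094.4 − 120 = 974.4, so c = 243.6 px.

243.6 px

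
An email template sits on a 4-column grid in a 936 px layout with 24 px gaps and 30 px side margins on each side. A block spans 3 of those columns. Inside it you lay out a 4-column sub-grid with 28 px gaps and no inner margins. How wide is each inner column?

141.75 px

Outer content = 936 − 2·30 = 876 px.
876 − 3·24 = 804; ÷4 gives c = 201 px.
3-column span = 3·201 + 2·24 = 651 px.
Subtracting 3 gaps of 28 leaves 567 for 4 columns, so d = 141.75 px.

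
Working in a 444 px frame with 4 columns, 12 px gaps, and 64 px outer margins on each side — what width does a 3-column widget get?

234 px

Content width = 444 − 2·64 = 316 px.
4 columns + 3 gaps: 4c + 3·12 = 316.
4c = 316 − 36 = 280, so c = 70 px.
Span of 3: 3·70 + 2·12 = 210 + 24 = 234 px.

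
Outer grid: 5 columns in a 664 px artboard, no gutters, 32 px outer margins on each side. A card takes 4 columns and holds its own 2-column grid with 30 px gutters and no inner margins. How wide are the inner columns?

Inside the margins: 664 − 64 = 600 px.
With no gutters, each column is 600/5 = 120 px.
With no gutters, 4 columns span 4·120 = 480 px.
480 − 1·30 = 450; ÷2 gives d = 225 px.

225 px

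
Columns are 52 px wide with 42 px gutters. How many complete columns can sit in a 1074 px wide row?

Each extra column adds 52 + 42 = 94 px.
(1074 + 42) / 94 = 11.87, so 11 columns fit.

11 columns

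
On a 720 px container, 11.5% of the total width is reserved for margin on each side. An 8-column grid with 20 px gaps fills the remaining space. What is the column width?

Margins: 11.5% × 720 = 82.8 px each, so content = 720 − 165.6 = 554.4 px.
8c + 7·20 = 554.4 → 8c = 414.4 → c = 51.8 px.

51.8 px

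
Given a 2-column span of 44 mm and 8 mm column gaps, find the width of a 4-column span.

2c + 1·8 = 44 → 2c = 36 → c = 18 mm.
4 columns plus 3 column gaps: 72 + 24 = 96 mm.

96 mm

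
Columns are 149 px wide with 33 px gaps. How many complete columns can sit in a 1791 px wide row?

10 columns

Each extra column adds 149 + 33 = 182 px.
(1791 + 33) / 182 = 10.02, so 10 columns fit.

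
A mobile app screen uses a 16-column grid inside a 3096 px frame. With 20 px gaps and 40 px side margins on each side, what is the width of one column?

169.75 px

Take off 80 px of margins, leaving 3016 px.
3016 − 15·20 = 2716; ÷16 gives c = 169.75 px.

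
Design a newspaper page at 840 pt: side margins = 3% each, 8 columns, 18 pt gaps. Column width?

82.95 pt

840 × (1 − 2·3%) = 840 × 94% = 789.6 pt for the columns.
8 columns + 7 gaps: 8c + 7·18 = 789.6.
8c = 789.6 − 126 = 663.6, so c = 82.95 pt.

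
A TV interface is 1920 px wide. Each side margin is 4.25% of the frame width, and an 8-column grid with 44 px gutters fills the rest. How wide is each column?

181.1 px

Each margin = 4.25% of 1920 = 81.6 px; content = 1920 − 2·81.6 = 1756.8 px.
Subtracting 7 gutters of 44 leaves 1448.8 for 8 columns, so c = 181.1 px.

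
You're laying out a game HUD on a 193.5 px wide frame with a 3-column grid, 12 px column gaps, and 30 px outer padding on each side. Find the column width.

36.5 px

Inside the margins: 193.5 − 60 = 133.5 px.
3c + 2·12 = 133.5 → 3c = 109.5 → c = 36.5 px.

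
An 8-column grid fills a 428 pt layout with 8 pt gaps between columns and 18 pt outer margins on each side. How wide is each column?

42 pt

Content width = 428 − 2·18 = 392 pt.
392 − 7·8 = 336; ÷8 gives c = 42 pt.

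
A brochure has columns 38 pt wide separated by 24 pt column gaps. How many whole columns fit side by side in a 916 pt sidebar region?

k columns need k·38 + (k−1)·24 = k·62 − 24.
k·62 − 24 ≤ 916 → k ≤ 940 / 62 ≈ 15.16, so k = 15.

15 columns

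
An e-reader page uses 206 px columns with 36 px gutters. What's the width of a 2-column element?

448 px

2-column span = 2·206 + 1·36 = 448 px.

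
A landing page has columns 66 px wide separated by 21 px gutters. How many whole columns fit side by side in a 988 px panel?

11 columns

11 columns: 11·66 + 10·21 = 936 px ≤ 988.
12 columns: 1023 px > 988. So 11.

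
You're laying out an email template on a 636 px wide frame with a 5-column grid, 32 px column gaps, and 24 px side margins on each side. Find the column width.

Subtract both margins: 636 − 2·24 = 588 px.
588 − 4·32 = 460; ÷5 gives c = 92 px.

92 px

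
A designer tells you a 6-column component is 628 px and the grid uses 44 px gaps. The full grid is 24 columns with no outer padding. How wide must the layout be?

2644 px

6c + 5·44 = 628 → 6c = 408 → c = 68 px.
Summing: 1632 + 1012 = 2644 px.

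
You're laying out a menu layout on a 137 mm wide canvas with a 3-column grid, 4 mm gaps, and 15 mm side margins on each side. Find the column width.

33 mm

Inside the margins: 137 − 30 = 107 mm.
3 columns + 2 gaps: 3c + 2·4 = 107.
3c = 107 − 8 = 99, so c = 33 mm.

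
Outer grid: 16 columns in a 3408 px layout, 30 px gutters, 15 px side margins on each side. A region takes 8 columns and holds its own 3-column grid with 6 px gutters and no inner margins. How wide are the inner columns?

Subtract both margins: 3408 − 2·15 = 3378 px.
16 columns + 15 gutters: 16c + 15·30 = 3378.
16c = 3378 − 450 = 2928, so c = 183 px.
Span of 8: 8·183 + 7·30 = 1464 + 210 = 1674 px.
1674 − 2·6 = 1662; ÷3 gives d = 554 px.

554 px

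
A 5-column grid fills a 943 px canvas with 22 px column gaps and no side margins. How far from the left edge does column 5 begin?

772 px

5 columns + 4 column gaps: 5c + 4·22 = 943.
5c = 943 − 88 = 855, so c = 171 px.
Before column 5: 4 columns + 4 column gaps.
Offset = 4·(171 + 22) = 4·193 = 772 px.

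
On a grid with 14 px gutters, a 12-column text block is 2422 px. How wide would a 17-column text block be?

3437 px

Subtracting 11 gutters of 14 leaves 2268 for 12 columns, so c = 189 px.
17-column span = 17·189 + 16·14 = 3437 px.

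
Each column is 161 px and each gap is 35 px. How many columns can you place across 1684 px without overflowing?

8 columns

8 columns: 8·161 + 7·35 = 1533 px ≤ 1684.
9 columns: 1729 px > 1684. So 8.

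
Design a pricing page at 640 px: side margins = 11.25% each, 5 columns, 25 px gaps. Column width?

640 × (1 − 2·11.25%) = 640 × 77.5% = 496 px for the columns.
Subtracting 4 gaps of 25 leaves 396 for 5 columns, so c = 79.2 px.

79.2 px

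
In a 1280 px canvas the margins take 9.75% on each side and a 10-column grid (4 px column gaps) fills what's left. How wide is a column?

99.44 px

Margins: 9.75% × 1280 = 124.8 px each, so content = 1280 − 249.6 = 1030.4 px.
10 columns + 9 column gaps: 10c + 9·4 = 1030.4.
10c = 1030.4 − 36 = 994.4, so c = 99.44 px.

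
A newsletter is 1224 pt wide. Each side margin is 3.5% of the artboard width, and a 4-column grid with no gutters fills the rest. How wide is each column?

Each margin = 3.5% of 1224 = 42.84 pt; content = 1224 − 2·42.84 = 1138.32 pt.
With no gutters, each column is 1138.32/4 = 284.58 pt.

284.58 pt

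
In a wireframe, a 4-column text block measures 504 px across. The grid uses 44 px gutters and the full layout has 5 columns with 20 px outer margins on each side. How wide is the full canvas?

681 px

4 columns + 3 gutters: 4c + 3·44 = 504.
4c = 504 − 132 = 372, so c = 93 px.
Adding margins, columns and gutters: 40 + 465 + 176 = 681 px.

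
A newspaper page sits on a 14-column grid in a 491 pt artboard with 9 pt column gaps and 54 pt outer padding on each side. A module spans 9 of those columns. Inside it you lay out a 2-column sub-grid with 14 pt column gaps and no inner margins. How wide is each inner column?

Outer content = 491 − 2·54 = 383 pt.
14 columns + 13 column gaps: 14c + 13·9 = 383.
14c = 383 − 117 = 266, so c = 19 pt.
9-column span = 9·19 + 8·9 = 243 pt.
Subtracting 1 column gap of 14 leaves 229 for 2 columns, so d = 114.5 pt.

114.5 pt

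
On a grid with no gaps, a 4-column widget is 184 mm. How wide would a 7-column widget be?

With no gaps, each column is 184/4 = 46 mm.
With no gaps, 7 columns span 7·46 = 322 mm.

322 mm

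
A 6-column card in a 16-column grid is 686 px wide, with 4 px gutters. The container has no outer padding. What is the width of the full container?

1836 px

686 − 5·4 = 666; ÷6 gives c = 111 px.
Total width: 16·111 + 15·4 = 1836 px.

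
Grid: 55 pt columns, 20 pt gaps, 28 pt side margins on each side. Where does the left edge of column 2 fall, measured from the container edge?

103 pt

Each column+gutter stride is 75 pt; 1 of them past the 28 pt margin is 28 + 75 = 103 pt.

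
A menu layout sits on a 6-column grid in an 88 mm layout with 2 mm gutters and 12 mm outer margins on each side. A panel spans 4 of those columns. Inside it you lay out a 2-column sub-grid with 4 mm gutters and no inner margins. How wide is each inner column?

19 mm

Inside the margins: 88 − 24 = 64 mm.
6c + 5·2 = 64 → 6c = 54 → c = 9 mm.
4 columns plus 3 gutters: 36 + 6 = 42 mm.
42 − 1·4 = 38; ÷2 gives d = 19 mm.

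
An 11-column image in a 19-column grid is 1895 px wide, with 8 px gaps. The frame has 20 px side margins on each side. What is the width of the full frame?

3319 px

Subtracting 10 gaps of 8 leaves 1815 for 11 columns, so c = 165 px.
Frame = 2·20 + 19·165 + 18·8 = 40 + 3135 + 144 = 3319 px.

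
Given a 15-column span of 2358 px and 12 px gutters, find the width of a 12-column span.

1884 px

2358 − 14·12 = 2190; ÷15 gives c = 146 px.
Span of 12: 12·146 + 11·12 = 1752 + 132 = 1884 px.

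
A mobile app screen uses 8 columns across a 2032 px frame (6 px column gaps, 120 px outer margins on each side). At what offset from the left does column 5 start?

Content = 2032 − 2·120 = 1792 px.
8 columns + 7 column gaps: 8c + 7·6 = 1792.
8c = 1792 − 42 = 1750, so c = 218.75 px.
Column 5 starts at margin + 4·(column + gutter) = 120 + 4·224.75 = 1019 px.

1019 px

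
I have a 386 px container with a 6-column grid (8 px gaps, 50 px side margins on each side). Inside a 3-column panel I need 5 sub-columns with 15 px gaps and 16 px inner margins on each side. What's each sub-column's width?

9.4 px

Subtract both margins: 386 − 2·50 = 286 px.
6 columns + 5 gaps: 6c + 5·8 = 286.
6c = 286 − 40 = 246, so c = 41 px.
3 columns plus 2 gaps: 123 + 16 = 139 px.
Inner content = 139 − 2·16 = 107 px.
5d + 4·15 = 107 → 5d = 47 → d = 9.4 px.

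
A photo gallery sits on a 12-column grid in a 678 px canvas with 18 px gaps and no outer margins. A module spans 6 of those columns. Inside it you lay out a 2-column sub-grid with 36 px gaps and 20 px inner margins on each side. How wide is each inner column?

127 px

12 columns + 11 gaps: 12c + 11·18 = 678.
12c = 678 − 198 = 480, so c = 40 px.
6-column span = 6·40 + 5·18 = 330 px.
Inner content = 330 − 2·20 = 290 px.
2 columns + 1 gap: 2d + 1·36 = 290.
2d = 290 − 36 = 254, so d = 127 px.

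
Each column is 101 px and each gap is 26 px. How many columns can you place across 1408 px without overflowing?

11 columns

Each extra column adds 101 + 26 = 127 px.
(1408 + 26) / 127 = 11.29, so 11 columns fit.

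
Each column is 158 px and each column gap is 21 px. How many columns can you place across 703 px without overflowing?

4 columns: 4·158 + 3·21 = 695 px ≤ 703.
5 columns: 874 px > 703. So 4.

4 columns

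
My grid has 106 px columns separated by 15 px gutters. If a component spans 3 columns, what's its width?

3-column span = 3·106 + 2·15 = 348 px.

348 px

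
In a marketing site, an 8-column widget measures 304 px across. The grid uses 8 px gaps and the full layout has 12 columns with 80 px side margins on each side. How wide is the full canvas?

620 px

Subtracting 7 gaps of 8 leaves 248 for 8 columns, so c = 31 px.
Canvas = 2·80 + 12·31 + 11·8 = 160 + 372 + 88 = 620 px.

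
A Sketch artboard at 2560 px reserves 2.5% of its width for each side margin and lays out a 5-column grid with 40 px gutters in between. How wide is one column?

Each margin = 2.5% of 2560 = 64 px; content = 2560 − 2·64 = 2432 px.
5 columns + 4 gutters: 5c + 4·40 = 2432.
5c = 2432 − 160 = 2272, so c = 454.4 px.

454.4 px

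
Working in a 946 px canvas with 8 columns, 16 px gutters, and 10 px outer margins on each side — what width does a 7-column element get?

Take off 20 px of margins, leaving 926 px.
8 columns + 7 gutters: 8c + 7·16 = 926.
8c = 926 − 112 = 814, so c = 101.75 px.
7-column span = 7·101.75 + 6·16 = 808.25 px.

808.25 px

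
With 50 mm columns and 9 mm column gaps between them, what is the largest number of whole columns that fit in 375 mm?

6 columns: 6·50 + 5·9 = 345 mm ≤ 375.
7 columns: 404 mm > 375. So 6.

6 columns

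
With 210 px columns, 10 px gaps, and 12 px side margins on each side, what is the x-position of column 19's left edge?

Column 19 starts at margin + 18·(column + gutter) = 12 + 18·220 = 3972 px.

3972 px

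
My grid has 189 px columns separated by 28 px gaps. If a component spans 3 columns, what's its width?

Span of 3: 3·189 + 2·28 = 567 + 56 = 623 px.

623 px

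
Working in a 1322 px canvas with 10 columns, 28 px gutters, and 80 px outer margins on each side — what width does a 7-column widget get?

805 px

Inside the margins: 1322 − 160 = 1162 px.
Subtracting 9 gutters of 28 leaves 910 for 10 columns, so c = 91 px.
Span of 7: 7·91 + 6·28 = 637 + 168 = 805 px.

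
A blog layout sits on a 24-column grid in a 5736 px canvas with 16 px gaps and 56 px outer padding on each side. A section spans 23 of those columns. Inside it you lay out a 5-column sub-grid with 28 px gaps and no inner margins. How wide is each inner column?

1055.4 px

Outer content = 5736 − 2·56 = 5624 px.
24c + 23·16 = 5624 → 24c = 5256 → c = 219 px.
23 columns plus 22 gaps: 5037 + 352 = 5389 px.
5389 − 4·28 = 5277; ÷5 gives d = 1055.4 px.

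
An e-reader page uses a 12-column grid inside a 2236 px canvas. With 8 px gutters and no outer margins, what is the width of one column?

179 px

2236 − 11·8 = 2148; ÷12 gives c = 179 px.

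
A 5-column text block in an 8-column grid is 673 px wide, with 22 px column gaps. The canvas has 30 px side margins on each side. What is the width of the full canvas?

673 − 4·22 = 585; ÷5 gives c = 117 px.
Adding margins, columns and gutters: 60 + 936 + 154 = 1150 px.

1150 px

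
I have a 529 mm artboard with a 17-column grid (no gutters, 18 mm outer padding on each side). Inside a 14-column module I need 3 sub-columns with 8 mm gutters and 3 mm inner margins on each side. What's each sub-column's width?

128 mm

Subtract both margins: 529 − 2·18 = 493 mm.
17c = 493 → c = 29 mm.
14-column span = 14·29 = 406 mm.
Inner content = 406 − 2·3 = 400 mm.
Subtracting 2 gutters of 8 leaves 384 for 3 columns, so d = 128 mm.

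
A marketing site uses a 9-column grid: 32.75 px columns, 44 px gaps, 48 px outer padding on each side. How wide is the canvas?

742.75 px

Canvas = 2·48 + 9·32.75 + 8·44 = 96 + 294.75 + 352 = 742.75 px.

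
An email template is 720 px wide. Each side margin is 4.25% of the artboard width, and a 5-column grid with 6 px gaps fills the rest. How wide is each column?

720 × (1 − 2·4.25%) = 720 × 91.5% = 658.8 px for the columns.
5 columns + 4 gaps: 5c + 4·6 = 658.8.
5c = 658.8 − 24 = 634.8, so c = 126.96 px.

126.96 px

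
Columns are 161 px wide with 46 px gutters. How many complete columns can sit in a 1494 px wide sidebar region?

7 columns

7 columns: 7·161 + 6·46 = 1403 px ≤ 1494.
8 columns: 1610 px > 1494. So 7.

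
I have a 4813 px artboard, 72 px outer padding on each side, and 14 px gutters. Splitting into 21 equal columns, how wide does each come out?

209 px

Content width = 4813 − 2·72 = 4669 px.
21c + 20·14 = 4669 → 21c = 4389 → c = 209 px.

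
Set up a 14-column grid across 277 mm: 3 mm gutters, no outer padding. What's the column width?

17 mm

Subtracting 13 gutters of 3 leaves 238 for 14 columns, so c = 17 mm.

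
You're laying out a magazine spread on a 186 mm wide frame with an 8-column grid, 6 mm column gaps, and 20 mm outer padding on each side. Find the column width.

13 mm

Subtract both margins: 186 − 2·20 = 146 mm.
8c + 7·6 = 146 → 8c = 104 → c = 13 mm.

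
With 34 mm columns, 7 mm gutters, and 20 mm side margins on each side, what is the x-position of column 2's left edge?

61 mm

Before column 2: the margin + 1 column + 1 gutter.
Offset = 20 + 1·(34 + 7) = 20 + 41 = 61 mm.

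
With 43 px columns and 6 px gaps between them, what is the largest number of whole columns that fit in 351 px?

k columns need k·43 + (k−1)·6 = k·49 − 6.
k·49 − 6 ≤ 351 → k ≤ 357 / 49 ≈ 7.29, so k = 7.

7 columns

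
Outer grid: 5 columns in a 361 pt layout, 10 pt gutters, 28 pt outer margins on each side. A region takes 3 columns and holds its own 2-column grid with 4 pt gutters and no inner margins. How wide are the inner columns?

Take off 56 pt of margins, leaving 305 pt.
5 columns + 4 gutters: 5c + 4·10 = 305.
5c = 305 − 40 = 265, so c = 53 pt.
3-column span = 3·53 + 2·10 = 179 pt.
2d + 1·4 = 179 → 2d = 175 → d = 87.5 pt.

87.5 pt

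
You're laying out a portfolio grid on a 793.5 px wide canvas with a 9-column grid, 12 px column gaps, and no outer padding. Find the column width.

793.5 − 8·12 = 697.5; ÷9 gives c = 77.5 px.

77.5 px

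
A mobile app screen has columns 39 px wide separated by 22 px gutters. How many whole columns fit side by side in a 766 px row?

12 columns

12 columns: 12·39 + 11·22 = 710 px ≤ 766.
13 columns: 771 px > 766. So 12.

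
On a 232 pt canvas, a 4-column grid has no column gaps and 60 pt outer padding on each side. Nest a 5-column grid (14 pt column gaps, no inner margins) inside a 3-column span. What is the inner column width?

Subtract both margins: 232 − 2·60 = 112 pt.
4c = 112 → c = 28 pt.
3-column span = 3·28 = 84 pt.
84 − 4·14 = 28; ÷5 gives d = 5.6 pt.

5.6 pt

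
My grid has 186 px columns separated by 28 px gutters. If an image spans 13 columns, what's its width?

2754 px

13-column span = 13·186 + 12·28 = 2754 px.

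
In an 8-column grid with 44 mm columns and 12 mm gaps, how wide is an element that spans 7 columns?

7-column span = 7·44 + 6·12 = 380 mm.

380 mm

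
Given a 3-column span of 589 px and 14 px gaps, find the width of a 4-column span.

790 px

589 − 2·14 = 561; ÷3 gives c = 187 px.
4-column span = 4·187 + 3·14 = 790 px.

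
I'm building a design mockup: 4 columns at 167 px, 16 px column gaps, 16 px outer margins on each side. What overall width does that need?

Total width: 2·16 + 4·167 + 3·16 = 748 px.

748 px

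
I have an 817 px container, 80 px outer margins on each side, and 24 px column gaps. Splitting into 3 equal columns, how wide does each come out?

203 px

Content width = 817 − 2·80 = 657 px.
657 − 2·24 = 609; ÷3 gives c = 203 px.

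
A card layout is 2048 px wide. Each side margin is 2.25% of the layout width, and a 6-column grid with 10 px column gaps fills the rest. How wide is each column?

Margins: 2.25% × 2048 = 46.08 px each, so content = 2048 − 92.16 = 1955.84 px.
1955.84 − 5·10 = 1905.84; ÷6 gives c = 317.64 px.

317.64 px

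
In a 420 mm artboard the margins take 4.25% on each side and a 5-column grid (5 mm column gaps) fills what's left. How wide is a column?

72.86 mm

Margins: 4.25% × 420 = 17.85 mm each, so content = 420 − 35.7 = 384.3 mm.
384.3 − 4·5 = 364.3; ÷5 gives c = 72.86 mm.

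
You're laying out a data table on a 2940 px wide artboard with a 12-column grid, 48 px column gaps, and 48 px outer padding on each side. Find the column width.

193 px

Subtract both margins: 2940 − 2·48 = 2844 px.
12 columns + 11 column gaps: 12c + 11·48 = 2844.
12c = 2844 − 528 = 2316, so c = 193 px.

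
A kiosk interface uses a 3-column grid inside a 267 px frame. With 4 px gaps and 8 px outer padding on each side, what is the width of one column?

81 px

Inside the margins: 267 − 16 = 251 px.
3c + 2·4 = 251 → 3c = 243 → c = 81 px.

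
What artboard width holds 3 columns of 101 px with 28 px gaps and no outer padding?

359 px

Summing: 303 + 56 = 359 px.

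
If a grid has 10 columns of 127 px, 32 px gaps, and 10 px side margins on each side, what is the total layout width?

1578 px

Total width: 2·10 + 10·127 + 9·32 = 1578 px.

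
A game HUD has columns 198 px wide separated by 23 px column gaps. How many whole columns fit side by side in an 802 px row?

3 columns: 3·198 + 2·23 = 640 px ≤ 802.
4 columns: 861 px > 802. So 3.

3 columns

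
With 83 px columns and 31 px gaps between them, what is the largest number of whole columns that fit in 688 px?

Each extra column adds 83 + 31 = 114 px.
(688 + 31) / 114 = 6.31, so 6 columns fit.

6 columns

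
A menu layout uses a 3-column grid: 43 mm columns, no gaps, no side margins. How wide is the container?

129 mm

Total width: 3·43 = 129 mm.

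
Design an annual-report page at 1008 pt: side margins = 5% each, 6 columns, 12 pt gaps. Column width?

141.2 pt

Margins: 5% × 1008 = 50.4 pt each, so content = 1008 − 100.8 = 907.2 pt.
907.2 − 5·12 = 847.2; ÷6 gives c = 141.2 pt.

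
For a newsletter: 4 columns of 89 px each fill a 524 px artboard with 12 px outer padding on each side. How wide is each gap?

Take off 24 px of margins, leaving 500 px.
4 columns take 4·89 = 356 px; remaining 144 splits into 3 gaps.
g = 144 / 3 = 48 px.

48 px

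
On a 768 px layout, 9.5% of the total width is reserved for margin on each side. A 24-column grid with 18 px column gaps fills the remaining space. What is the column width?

8.67 px

Margins: 9.5% × 768 = 72.96 px each, so content = 768 − 145.92 = 622.08 px.
Subtracting 23 column gaps of 18 leaves 208.08 for 24 columns, so c = 8.67 px.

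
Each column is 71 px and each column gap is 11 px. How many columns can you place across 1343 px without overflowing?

16 columns: 16·71 + 15·11 = 1301 px ≤ 1343.
17 columns: 1383 px > 1343. So 16.

16 columns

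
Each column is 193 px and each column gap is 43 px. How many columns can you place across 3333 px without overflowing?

Each extra column adds 193 + 43 = 236 px.
(3333 + 43) / 236 = 14.31, so 14 columns fit.

14 columns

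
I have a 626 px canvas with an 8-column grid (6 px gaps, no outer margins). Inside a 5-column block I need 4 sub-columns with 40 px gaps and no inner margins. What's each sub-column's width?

626 − 7·6 = 584; ÷8 gives c = 73 px.
5 columns plus 4 gaps: 365 + 24 = 389 px.
Subtracting 3 gaps of 40 leaves 269 for 4 columns, so d = 67.25 px.

67.25 px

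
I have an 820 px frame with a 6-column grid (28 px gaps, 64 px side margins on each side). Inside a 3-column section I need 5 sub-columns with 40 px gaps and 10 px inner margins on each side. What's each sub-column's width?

30.4 px

Outer content = 820 − 2·64 = 692 px.
6c + 5·28 = 692 → 6c = 552 → c = 92 px.
3 columns plus 2 gaps: 276 + 56 = 332 px.
Inner content = 332 − 2·10 = 312 px.
Subtracting 4 gaps of 40 leaves 152 for 5 columns, so d = 30.4 px.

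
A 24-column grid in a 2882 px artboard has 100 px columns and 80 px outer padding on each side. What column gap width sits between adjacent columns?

14 px

Take off 160 px of margins, leaving 2722 px.
Columns use 2400 px, leaving 322 px across 23 column gaps = 14 px each.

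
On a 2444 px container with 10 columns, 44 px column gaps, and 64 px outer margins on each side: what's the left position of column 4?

772 px

Take off 128 px of margins, leaving 2316 px.
10c + 9·44 = 2316 → 10c = 1920 → c = 192 px.
Column 4 starts at margin + 3·(column + gutter) = 64 + 3·236 = 772 px.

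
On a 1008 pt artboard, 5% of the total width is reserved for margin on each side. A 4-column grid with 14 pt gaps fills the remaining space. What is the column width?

216.3 pt

1008 × (1 − 2·5%) = 1008 × 90% = 907.2 pt for the columns.
4 columns + 3 gaps: 4c + 3·14 = 907.2.
4c = 907.2 − 42 = 865.2, so c = 216.3 pt.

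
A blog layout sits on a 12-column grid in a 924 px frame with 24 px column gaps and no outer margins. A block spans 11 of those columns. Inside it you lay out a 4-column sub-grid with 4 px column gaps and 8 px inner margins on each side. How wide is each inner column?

12 columns + 11 column gaps: 12c + 11·24 = 924.
12c = 924 − 264 = 660, so c = 55 px.
11-column span = 11·55 + 10·24 = 845 px.
Inner content = 845 − 2·8 = 829 px.
Subtracting 3 column gaps of 4 leaves 817 for 4 columns, so d = 204.25 px.

204.25 px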